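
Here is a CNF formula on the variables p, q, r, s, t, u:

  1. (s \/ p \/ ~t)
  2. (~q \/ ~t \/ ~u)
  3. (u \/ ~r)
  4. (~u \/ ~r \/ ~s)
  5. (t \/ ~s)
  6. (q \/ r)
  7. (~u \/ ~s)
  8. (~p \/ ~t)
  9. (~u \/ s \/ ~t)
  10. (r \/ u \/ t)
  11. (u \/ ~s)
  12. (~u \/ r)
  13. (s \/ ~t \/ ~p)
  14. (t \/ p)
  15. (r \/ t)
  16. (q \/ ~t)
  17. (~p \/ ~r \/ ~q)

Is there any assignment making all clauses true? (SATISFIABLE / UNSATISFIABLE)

SATISFIABLE

Branch on p: take p = True.
  then t is forced to False.
  then s is forced to False.
  then r is forced to True.
  then u is forced to True.
  then q is forced to False.
So p=True  q=False  r=True  s=False  t=False  u=True is a satisfying assignment.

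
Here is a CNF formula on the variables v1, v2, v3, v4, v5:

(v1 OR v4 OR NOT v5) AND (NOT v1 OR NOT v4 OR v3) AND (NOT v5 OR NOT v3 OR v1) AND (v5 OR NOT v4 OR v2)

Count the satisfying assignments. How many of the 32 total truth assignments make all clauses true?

19

Case analysis on v1 and v4:
  v1=T, v4=T: remaining (v2,v3,v5) ∈ {(F,T,T); (T,T,F); (T,T,T)} — 3.
  v1=T, v4=F: v2, v3, v5 free → 2^3 = 8.
  v1=F, v4=T: remaining (v2,v3,v5) ∈ {(F,F,T); (T,F,F); (T,F,T); (T,T,F)} — 4.
  v1=F, v4=F: remaining (v2,v3,v5) ∈ {(F,F,F); (F,T,F); (T,F,F); (T,T,F)} — 4.
Total: 3 + 8 + 4 + 4 = 19.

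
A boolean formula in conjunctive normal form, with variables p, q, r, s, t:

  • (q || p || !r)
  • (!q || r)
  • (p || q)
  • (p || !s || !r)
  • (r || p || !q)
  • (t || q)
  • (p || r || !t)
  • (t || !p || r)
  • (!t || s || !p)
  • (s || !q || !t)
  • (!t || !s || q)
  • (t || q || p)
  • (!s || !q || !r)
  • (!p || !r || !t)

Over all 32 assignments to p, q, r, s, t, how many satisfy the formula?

Satisfying assignments:
  p=F q=T r=T s=F t=F
  p=T q=T r=T s=F t=F
That's 2 in total.

2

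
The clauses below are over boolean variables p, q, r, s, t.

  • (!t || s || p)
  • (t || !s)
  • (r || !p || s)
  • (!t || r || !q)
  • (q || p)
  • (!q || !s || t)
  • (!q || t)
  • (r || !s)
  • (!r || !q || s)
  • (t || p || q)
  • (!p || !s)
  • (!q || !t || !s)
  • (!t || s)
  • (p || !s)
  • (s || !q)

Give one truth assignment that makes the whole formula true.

p=1  q=0  r=1  s=0  t=0

Try p = True.
  then s is forced to False.
  then r is forced to True.
  then q is forced to False.
  then t is forced to False.
Every clause has at least one true literal under this assignment.
Check each clause:
  1. (!t || p || s) — p is true.
  2. (!s || t) — !s is true.
  3. (!p || s || r) — r is true.
  4. (r || !t || !q) — r is true.
  5. (q || p) — p is true.
  6. (t || !s || !q) — !s is true.
  7. (t || !q) — !q is true.
  8. (r || !s) — r is true.
  9. (s || !q || !r) — !q is true.
  10. (p || q || t) — p is true.
  11. (!s || !p) — !s is true.
  12. (!t || !q || !s) — !t is true.
  13. (!t || s) — !t is true.
  14. (p || !s) — p is true.
  15. (!q || s) — !q is true.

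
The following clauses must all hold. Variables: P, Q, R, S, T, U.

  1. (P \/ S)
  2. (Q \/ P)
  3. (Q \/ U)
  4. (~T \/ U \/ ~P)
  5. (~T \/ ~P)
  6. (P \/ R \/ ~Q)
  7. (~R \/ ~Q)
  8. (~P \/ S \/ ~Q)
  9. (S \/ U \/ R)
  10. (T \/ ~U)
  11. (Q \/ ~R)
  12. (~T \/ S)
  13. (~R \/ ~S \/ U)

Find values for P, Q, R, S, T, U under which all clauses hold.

P = 1, Q = 1, R = 0, S = 1, T = 0, U = 0

Set P = True and propagate.
  then T is forced to False.
  then U is forced to False.
  then Q is forced to True.
  then R is forced to False.
  then S is forced to True.
Every clause has at least one true literal under this assignment.
Check each clause:
  1. (P \/ S) — P is true.
  2. (P \/ Q) — P is true.
  3. (U \/ Q) — Q is true.
  4. (~P \/ ~T \/ U) — ~T is true.
  5. (~P \/ ~T) — ~T is true.
  6. (P \/ R \/ ~Q) — P is true.
  7. (~R \/ ~Q) — ~R is true.
  8. (S \/ ~Q \/ ~P) — S is true.
  9. (U \/ R \/ S) — S is true.
  10. (~U \/ T) — ~U is true.
  11. (~R \/ Q) — Q is true.
  12. (S \/ ~T) — ~T is true.
  13. (~S \/ ~R \/ U) — ~R is true.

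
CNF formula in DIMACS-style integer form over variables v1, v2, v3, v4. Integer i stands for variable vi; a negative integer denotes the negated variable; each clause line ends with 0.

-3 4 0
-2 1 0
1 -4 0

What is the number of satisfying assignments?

7

The models are:
  v1=F v2=F v3=F v4=F
  v1=T v2=F v3=F v4=F
  v1=T v2=F v3=F v4=T
  v1=T v2=F v3=T v4=T
  v1=T v2=T v3=F v4=F
  v1=T v2=T v3=F v4=T
  v1=T v2=T v3=T v4=T
That's 7 in total.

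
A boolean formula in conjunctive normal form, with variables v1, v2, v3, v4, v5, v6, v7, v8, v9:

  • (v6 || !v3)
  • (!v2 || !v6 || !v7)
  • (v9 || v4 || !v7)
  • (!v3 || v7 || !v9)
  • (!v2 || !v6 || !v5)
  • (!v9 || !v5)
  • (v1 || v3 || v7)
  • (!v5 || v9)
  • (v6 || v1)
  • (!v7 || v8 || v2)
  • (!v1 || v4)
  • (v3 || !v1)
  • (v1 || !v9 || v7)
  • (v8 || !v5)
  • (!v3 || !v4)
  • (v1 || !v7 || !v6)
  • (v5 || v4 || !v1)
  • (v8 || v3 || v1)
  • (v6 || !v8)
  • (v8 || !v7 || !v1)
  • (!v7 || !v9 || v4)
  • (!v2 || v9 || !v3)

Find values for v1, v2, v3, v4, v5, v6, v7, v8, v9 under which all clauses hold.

v1=False, v2=False, v3=True, v4=False, v5=False, v6=True, v7=False, v8=True, v9=False

Check each clause:
  1. (!v3 || v6) — v6 is true.
  2. (!v6 || !v2 || !v7) — !v7 is true.
  3. (v9 || !v7 || v4) — !v7 is true.
  4. (!v3 || v7 || !v9) — !v9 is true.
  5. (!v6 || !v5 || !v2) — !v5 is true.
  6. (!v9 || !v5) — !v5 is true.
  7. (v1 || v7 || v3) — v3 is true.
  8. (!v5 || v9) — !v5 is true.
  9. (v1 || v6) — v6 is true.
  10. (v2 || !v7 || v8) — v8 is true.
  11. (!v1 || v4) — !v1 is true.
  12. (v3 || !v1) — v3 is true.
  13. (!v9 || v7 || v1) — !v9 is true.
  14. (v8 || !v5) — v8 is true.
  15. (!v3 || !v4) — !v4 is true.
  16. (!v7 || v1 || !v6) — !v7 is true.
  17. (!v1 || v4 || v5) — !v1 is true.
  18. (v8 || v1 || v3) — v8 is true.
  19. (!v8 || v6) — v6 is true.
  20. (!v7 || !v1 || v8) — v8 is true.
  21. (!v9 || v4 || !v7) — !v7 is true.
  22. (v9 || !v2 || !v3) — !v2 is true.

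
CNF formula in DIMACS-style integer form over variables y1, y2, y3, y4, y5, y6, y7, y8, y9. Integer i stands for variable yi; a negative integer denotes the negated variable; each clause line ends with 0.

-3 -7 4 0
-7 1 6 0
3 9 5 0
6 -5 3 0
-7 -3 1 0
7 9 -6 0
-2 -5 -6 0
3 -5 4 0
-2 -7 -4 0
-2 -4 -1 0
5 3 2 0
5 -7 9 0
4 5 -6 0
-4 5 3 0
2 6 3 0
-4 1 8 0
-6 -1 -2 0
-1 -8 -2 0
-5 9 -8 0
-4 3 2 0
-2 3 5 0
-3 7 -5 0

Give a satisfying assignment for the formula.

y9 occurs only positively in the remaining clauses — set y9 = True.
Try y1 = True.
Branch on y2: take y2 = False.
Try y3 = True.
For the remaining variables, y4 = True, y5 = False, y6 = False, y7 = False, y8 = True works.
Check each clause:
  1. (y4 ∨ ¬y3 ∨ ¬y7) — ¬y7 is true.
  2. (y6 ∨ y1 ∨ ¬y7) — ¬y7 is true.
  3. (y9 ∨ y3 ∨ y5) — y9 is true.
  4. (y6 ∨ ¬y5 ∨ y3) — y3 is true.
  5. (¬y7 ∨ ¬y3 ∨ y1) — y1 is true.
  6. (y7 ∨ y9 ∨ ¬y6) — y9 is true.
  7. (¬y5 ∨ ¬y2 ∨ ¬y6) — ¬y6 is true.
  8. (¬y5 ∨ y3 ∨ y4) — y3 is true.
  9. (¬y4 ∨ ¬y7 ∨ ¬y2) — ¬y7 is true.
  10. (¬y1 ∨ ¬y4 ∨ ¬y2) — ¬y2 is true.
  11. (y3 ∨ y2 ∨ y5) — y3 is true.
  12. (y5 ∨ ¬y7 ∨ y9) — ¬y7 is true.
  13. (y5 ∨ y4 ∨ ¬y6) — ¬y6 is true.
  14. (y3 ∨ y5 ∨ ¬y4) — y3 is true.
  15. (y3 ∨ y6 ∨ y2) — y3 is true.
  16. (y8 ∨ ¬y4 ∨ y1) — y8 is true.
  17. (¬y1 ∨ ¬y6 ∨ ¬y2) — ¬y6 is true.
  18. (¬y2 ∨ ¬y8 ∨ ¬y1) — ¬y2 is true.
  19. (y9 ∨ ¬y5 ∨ ¬y8) — y9 is true.
  20. (y2 ∨ y3 ∨ ¬y4) — y3 is true.
  21. (¬y2 ∨ y3 ∨ y5) — y3 is true.
  22. (¬y3 ∨ ¬y5 ∨ y7) — ¬y5 is true.

y1=T, y2=F, y3=T, y4=T, y5=F, y6=F, y7=F, y8=T, y9=T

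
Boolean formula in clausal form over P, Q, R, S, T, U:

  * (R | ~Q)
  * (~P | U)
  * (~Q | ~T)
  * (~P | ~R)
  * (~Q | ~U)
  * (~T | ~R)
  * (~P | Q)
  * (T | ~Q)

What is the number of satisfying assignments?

Case analysis on Q and P:
  Q=1, P=1: a clause becomes empty — 0.
  Q=1, P=0: a clause becomes empty — 0.
  Q=0, P=1: a clause becomes empty — 0.
  Q=0, P=0: S, U free; 3 ways for (R,T) × 2^2 = 12.
Total: 0 + 0 + 0 + 12 = 12.

12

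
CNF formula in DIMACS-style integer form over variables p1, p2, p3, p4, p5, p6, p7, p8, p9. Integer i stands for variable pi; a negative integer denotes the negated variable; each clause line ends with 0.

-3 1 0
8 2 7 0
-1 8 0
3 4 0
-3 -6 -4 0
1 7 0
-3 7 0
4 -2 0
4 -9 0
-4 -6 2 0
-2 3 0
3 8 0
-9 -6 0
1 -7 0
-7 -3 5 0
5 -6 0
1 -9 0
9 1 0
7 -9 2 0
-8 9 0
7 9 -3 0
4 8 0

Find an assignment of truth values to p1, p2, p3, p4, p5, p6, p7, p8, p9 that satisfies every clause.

p5 occurs only positively in the remaining clauses — set p5 = True.
Pure literal: p6 appears only negated; assign p6 = False.
Branch on p1: take p1 = True.
  then p8 is forced to True.
  then p9 is forced to True.
  then p4 is forced to True.
For the remaining variables, p2 = False, p3 = True, p7 = True works.
Every clause has at least one true literal under this assignment.

p1 = T, p2 = F, p3 = T, p4 = T, p5 = T, p6 = F, p7 = T, p8 = T, p9 = T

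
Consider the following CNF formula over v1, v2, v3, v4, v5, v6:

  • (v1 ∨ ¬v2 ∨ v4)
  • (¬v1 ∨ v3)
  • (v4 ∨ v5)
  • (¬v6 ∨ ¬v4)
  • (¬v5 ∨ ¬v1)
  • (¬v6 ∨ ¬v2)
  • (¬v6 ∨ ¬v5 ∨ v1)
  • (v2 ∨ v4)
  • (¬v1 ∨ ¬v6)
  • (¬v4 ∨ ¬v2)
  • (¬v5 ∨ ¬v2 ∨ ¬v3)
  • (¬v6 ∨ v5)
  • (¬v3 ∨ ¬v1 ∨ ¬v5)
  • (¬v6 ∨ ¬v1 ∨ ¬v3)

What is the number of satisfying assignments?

5

Satisfying assignments:
  v1=0 v2=0 v3=0 v4=1 v5=0 v6=0
  v1=0 v2=0 v3=0 v4=1 v5=1 v6=0
  v1=0 v2=0 v3=1 v4=1 v5=0 v6=0
  v1=0 v2=0 v3=1 v4=1 v5=1 v6=0
  v1=1 v2=0 v3=1 v4=1 v5=0 v6=0
That's 5 in total.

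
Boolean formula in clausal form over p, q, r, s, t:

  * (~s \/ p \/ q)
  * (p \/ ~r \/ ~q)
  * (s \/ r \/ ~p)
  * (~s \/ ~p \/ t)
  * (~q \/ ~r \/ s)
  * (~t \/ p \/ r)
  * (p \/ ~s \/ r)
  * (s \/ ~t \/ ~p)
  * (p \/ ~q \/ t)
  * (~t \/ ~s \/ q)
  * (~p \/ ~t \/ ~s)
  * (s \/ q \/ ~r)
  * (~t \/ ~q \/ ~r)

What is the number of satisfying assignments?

1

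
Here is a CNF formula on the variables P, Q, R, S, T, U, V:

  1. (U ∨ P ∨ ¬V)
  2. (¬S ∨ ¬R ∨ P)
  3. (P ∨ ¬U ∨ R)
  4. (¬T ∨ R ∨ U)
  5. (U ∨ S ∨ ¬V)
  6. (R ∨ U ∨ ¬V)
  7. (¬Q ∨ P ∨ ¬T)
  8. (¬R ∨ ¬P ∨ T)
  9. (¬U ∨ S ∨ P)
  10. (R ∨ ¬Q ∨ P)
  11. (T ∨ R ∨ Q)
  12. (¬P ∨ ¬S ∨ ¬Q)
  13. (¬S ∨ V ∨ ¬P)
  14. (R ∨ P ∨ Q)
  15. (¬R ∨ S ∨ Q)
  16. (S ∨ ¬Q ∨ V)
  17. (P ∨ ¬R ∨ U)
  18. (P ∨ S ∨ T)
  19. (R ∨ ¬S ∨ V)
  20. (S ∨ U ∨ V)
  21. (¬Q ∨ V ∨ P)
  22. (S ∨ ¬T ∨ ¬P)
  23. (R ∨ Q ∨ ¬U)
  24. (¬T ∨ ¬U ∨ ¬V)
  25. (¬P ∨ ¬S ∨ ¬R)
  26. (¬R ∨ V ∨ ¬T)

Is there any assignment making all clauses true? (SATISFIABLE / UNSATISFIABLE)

SATISFIABLE

Branch on P: take P = True.
Branch on Q: take Q = True.
  then S is forced to False.
  then V is forced to True.
  then U is forced to True.
  then T is forced to False.
  then R is forced to False.
So P=True, Q=True, R=False, S=False, T=False, U=True, V=True is a satisfying assignment.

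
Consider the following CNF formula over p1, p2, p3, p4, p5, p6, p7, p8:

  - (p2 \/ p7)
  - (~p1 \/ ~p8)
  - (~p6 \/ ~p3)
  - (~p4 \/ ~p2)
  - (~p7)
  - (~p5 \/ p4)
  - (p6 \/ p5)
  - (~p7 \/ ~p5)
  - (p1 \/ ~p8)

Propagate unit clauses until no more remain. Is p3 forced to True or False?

False

(~p7) is a unit clause: p7 = False.
From (p2 \/ p7) and p7 = False: p2 = True.
(~p4 \/ ~p2) with p2 = True leaves only ~p4, so p4 = False.
(~p5 \/ p4): since p4 = False, the clause reduces to (~p5). p5 = False.
(p6 \/ p5): since p5 = False, the clause reduces to (p6). p6 = True.
(~p3 \/ ~p6) with p6 = True leaves only ~p3, so p3 = False.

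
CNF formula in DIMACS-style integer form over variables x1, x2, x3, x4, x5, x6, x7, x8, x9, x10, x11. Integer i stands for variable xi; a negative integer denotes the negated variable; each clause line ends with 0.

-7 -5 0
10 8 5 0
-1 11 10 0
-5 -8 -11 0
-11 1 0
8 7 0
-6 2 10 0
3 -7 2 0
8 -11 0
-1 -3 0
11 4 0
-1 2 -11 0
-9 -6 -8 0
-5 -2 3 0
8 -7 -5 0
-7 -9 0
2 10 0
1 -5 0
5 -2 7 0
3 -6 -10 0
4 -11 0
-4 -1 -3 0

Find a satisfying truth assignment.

x1=0  x2=1  x3=0  x4=1  x5=0  x6=0  x7=1  x8=0  x9=0  x10=1  x11=0

Check each clause:
  1. (~x5 \/ ~x7) — ~x5 is true.
  2. (x10 \/ x8 \/ x5) — x10 is true.
  3. (x10 \/ x11 \/ ~x1) — x10 is true.
  4. (~x5 \/ ~x8 \/ ~x11) — ~x8 is true.
  5. (x1 \/ ~x11) — ~x11 is true.
  6. (x8 \/ x7) — x7 is true.
  7. (x2 \/ ~x6 \/ x10) — x2 is true.
  8. (~x7 \/ x3 \/ x2) — x2 is true.
  9. (~x11 \/ x8) — ~x11 is true.
  10. (~x1 \/ ~x3) — ~x3 is true.
  11. (x4 \/ x11) — x4 is true.
  12. (~x11 \/ x2 \/ ~x1) — x2 is true.
  13. (~x9 \/ ~x6 \/ ~x8) — ~x8 is true.
  14. (x3 \/ ~x2 \/ ~x5) — ~x5 is true.
  15. (x8 \/ ~x5 \/ ~x7) — ~x5 is true.
  16. (~x9 \/ ~x7) — ~x9 is true.
  17. (x10 \/ x2) — x2 is true.
  18. (x1 \/ ~x5) — ~x5 is true.
  19. (x5 \/ ~x2 \/ x7) — x7 is true.
  20. (x3 \/ ~x10 \/ ~x6) — ~x6 is true.
  21. (x4 \/ ~x11) — x4 is true.
  22. (~x1 \/ ~x3 \/ ~x4) — ~x3 is true.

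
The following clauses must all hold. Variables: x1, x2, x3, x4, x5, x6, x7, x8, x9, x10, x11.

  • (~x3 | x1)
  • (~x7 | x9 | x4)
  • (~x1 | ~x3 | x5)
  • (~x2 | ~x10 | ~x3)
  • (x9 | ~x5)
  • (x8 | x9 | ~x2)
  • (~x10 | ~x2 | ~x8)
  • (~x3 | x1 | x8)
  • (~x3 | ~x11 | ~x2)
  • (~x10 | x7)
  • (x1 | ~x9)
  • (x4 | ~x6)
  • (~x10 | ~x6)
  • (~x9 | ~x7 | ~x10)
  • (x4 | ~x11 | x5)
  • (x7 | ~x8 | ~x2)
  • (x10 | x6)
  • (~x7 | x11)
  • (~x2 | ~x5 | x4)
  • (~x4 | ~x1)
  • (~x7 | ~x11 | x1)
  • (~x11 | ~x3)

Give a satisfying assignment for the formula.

x1 = False, x2 = False, x3 = False, x4 = True, x5 = False, x6 = True, x7 = False, x8 = False, x9 = False, x10 = False, x11 = False

Pure literal: x2 appears only negated; assign x2 = False.
x3 occurs only negated in the remaining clauses — set x3 = False.
Branch on x1: take x1 = False.
  then x9 is forced to False.
  then x5 is forced to False.
The remaining clauses are satisfied by x4 = True, x6 = True, x7 = False, x8 = False, x10 = False, x11 = False.
Every clause has at least one true literal under this assignment.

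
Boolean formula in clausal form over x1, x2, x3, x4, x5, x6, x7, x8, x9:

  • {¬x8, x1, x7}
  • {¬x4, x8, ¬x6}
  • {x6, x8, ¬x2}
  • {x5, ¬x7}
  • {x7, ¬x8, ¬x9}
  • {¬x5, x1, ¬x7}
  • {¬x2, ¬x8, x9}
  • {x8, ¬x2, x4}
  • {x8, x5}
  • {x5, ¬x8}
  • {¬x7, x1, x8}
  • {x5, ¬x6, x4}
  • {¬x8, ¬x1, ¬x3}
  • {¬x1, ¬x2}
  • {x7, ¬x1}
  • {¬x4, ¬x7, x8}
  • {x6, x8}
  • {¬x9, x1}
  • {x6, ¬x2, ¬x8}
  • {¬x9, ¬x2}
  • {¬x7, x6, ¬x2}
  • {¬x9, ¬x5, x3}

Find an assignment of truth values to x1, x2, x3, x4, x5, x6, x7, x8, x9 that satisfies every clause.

x1 = T, x2 = F, x3 = F, x4 = T, x5 = T, x6 = F, x7 = T, x8 = T, x9 = F

Check each clause:
  1. {x1, x7, ¬x8} — x1 is true.
  2. {¬x6, ¬x4, x8} — x8 is true.
  3. {¬x2, x8, x6} — x8 is true.
  4. {¬x7, x5} — x5 is true.
  5. {¬x9, ¬x8, x7} — x7 is true.
  6. {¬x7, x1, ¬x5} — x1 is true.
  7. {¬x2, ¬x8, x9} — ¬x2 is true.
  8. {x4, x8, ¬x2} — x8 is true.
  9. {x5, x8} — x8 is true.
  10. {x5, ¬x8} — x5 is true.
  11. {¬x7, x8, x1} — x8 is true.
  12. {¬x6, x4, x5} — ¬x6 is true.
  13. {¬x1, ¬x3, ¬x8} — ¬x3 is true.
  14. {¬x1, ¬x2} — ¬x2 is true.
  15. {x7, ¬x1} — x7 is true.
  16. {¬x4, x8, ¬x7} — x8 is true.
  17. {x6, x8} — x8 is true.
  18. {x1, ¬x9} — x1 is true.
  19. {x6, ¬x8, ¬x2} — ¬x2 is true.
  20. {¬x2, ¬x9} — ¬x2 is true.
  21. {¬x2, ¬x7, x6} — ¬x2 is true.
  22. {x3, ¬x9, ¬x5} — ¬x9 is true.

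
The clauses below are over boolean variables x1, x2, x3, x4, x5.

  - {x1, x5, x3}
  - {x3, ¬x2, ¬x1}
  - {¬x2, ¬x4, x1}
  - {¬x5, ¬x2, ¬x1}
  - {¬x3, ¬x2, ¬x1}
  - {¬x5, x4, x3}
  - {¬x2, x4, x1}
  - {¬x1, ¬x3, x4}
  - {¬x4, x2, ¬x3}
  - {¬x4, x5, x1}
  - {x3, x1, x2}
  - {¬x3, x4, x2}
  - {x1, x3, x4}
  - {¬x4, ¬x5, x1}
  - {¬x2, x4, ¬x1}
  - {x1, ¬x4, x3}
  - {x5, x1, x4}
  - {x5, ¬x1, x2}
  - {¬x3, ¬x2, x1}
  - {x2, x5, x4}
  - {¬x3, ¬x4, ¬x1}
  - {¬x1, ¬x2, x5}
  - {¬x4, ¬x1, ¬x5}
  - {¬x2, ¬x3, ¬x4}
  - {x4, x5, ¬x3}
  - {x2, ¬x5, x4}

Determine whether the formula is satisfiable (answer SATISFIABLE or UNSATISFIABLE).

x1 = True:
  x2 = True:
    propagation gives x3=True; an empty clause results — contradiction.
  x2 = False:
    propagation gives x5=True, x4=False; an empty clause results — contradiction.
x1 = False:
  x4 = True:
    propagation gives x2=False, x3=False; an empty clause results — contradiction.
  x4 = False:
    propagation gives x2=False, x3=True; an empty clause results — contradiction.
Every branch closes, so no satisfying assignment exists.

UNSATISFIABLE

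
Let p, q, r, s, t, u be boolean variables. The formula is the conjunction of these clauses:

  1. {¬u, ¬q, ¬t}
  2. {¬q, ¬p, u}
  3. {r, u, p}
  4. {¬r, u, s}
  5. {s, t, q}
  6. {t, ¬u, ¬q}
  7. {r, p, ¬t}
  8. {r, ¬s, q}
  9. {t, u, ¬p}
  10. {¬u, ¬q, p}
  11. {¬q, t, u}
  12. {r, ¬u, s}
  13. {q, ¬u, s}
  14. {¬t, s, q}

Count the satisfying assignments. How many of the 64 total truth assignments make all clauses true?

8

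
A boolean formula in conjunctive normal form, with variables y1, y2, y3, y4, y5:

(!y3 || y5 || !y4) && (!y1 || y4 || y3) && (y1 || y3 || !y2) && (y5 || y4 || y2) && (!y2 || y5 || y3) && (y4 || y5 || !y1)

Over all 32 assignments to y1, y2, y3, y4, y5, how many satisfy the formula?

Split on y3, then y4.
  y3=1, y4=1: remaining (y1,y2,y5) ∈ {(0,0,1); (0,1,1); (1,0,1); (1,1,1)} — 4.
  y3=1, y4=0: 5 of the 8 assignments to (y1,y2,y5) work.
  y3=0, y4=1: 5 of the 8 assignments to (y1,y2,y5) work.
  y3=0, y4=0: remaining (y1,y2,y5) ∈ {(0,0,1)} — 1.
Total: 4 + 5 + 5 + 1 = 15.

15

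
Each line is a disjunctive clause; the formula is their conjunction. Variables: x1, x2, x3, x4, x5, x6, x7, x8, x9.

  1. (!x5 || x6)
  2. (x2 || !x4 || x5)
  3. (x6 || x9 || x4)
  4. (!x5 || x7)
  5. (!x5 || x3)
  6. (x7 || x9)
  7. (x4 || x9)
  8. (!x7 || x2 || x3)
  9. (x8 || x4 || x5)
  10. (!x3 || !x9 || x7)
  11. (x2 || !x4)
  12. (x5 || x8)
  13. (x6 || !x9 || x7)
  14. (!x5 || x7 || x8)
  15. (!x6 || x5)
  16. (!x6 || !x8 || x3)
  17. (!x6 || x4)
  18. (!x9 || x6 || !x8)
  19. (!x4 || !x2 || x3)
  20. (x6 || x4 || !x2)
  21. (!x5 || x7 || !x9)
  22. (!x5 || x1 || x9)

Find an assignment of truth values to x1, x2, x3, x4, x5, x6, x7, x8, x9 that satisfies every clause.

Pure literal: x1 appears only positively; assign x1 = True.
Set x2 = True and propagate.
Set x3 = True and propagate.
Branch on x4: take x4 = True.
The remaining clauses are satisfied by x5 = True, x6 = True, x7 = True, x8 = True, x9 = False.
Check each clause:
  1. (x6 || !x5) — x6 is true.
  2. (x5 || !x4 || x2) — x2 is true.
  3. (x4 || x6 || x9) — x4 is true.
  4. (!x5 || x7) — x7 is true.
  5. (!x5 || x3) — x3 is true.
  6. (x7 || x9) — x7 is true.
  7. (x9 || x4) — x4 is true.
  8. (x3 || x2 || !x7) — x2 is true.
  9. (x8 || x5 || x4) — x8 is true.
  10. (!x3 || !x9 || x7) — x7 is true.
  11. (!x4 || x2) — x2 is true.
  12. (x8 || x5) — x8 is true.
  13. (x6 || x7 || !x9) — !x9 is true.
  14. (x8 || x7 || !x5) — x8 is true.
  15. (x5 || !x6) — x5 is true.
  16. (!x6 || x3 || !x8) — x3 is true.
  17. (x4 || !x6) — x4 is true.
  18. (!x8 || !x9 || x6) — x6 is true.
  19. (!x2 || x3 || !x4) — x3 is true.
  20. (x6 || !x2 || x4) — x4 is true.
  21. (x7 || !x5 || !x9) — x7 is true.
  22. (x9 || x1 || !x5) — x1 is true.

x1=1, x2=1, x3=1, x4=1, x5=1, x6=1, x7=1, x8=1, x9=0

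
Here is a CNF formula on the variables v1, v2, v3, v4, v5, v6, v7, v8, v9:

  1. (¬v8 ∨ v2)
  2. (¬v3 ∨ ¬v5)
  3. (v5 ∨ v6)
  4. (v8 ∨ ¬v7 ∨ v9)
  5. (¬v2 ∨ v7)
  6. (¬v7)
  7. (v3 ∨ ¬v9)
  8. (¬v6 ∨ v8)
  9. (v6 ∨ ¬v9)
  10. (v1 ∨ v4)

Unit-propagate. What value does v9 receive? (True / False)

(¬v7) is a unit clause: v7 = False.
(¬v2 ∨ v7): since v7 = False, the clause reduces to (¬v2). v2 = False.
(v2 ∨ ¬v8) with v2 = False leaves only ¬v8, so v8 = False.
(¬v6 ∨ v8) with v8 = False leaves only ¬v6, so v6 = False.
(v5 ∨ v6) with v6 = False leaves only v5, so v5 = True.
From (¬v3 ∨ ¬v5) and v5 = True: v3 = False.
From (v3 ∨ ¬v9) and v3 = False: v9 = False.

False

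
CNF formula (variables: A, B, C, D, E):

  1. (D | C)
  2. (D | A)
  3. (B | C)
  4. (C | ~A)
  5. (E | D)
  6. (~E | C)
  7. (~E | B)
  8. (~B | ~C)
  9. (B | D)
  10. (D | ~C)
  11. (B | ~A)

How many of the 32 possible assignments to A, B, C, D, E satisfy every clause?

Satisfying assignments:
  A=0 B=0 C=1 D=1 E=0
  A=0 B=1 C=0 D=1 E=0
That's 2 in total.

2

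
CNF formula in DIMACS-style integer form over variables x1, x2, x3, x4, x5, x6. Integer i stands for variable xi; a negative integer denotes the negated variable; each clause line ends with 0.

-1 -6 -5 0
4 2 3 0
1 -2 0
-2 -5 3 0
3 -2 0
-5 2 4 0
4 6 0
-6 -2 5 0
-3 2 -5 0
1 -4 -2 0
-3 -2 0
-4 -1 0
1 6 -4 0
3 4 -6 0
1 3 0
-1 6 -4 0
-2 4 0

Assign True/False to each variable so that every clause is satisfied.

x1=1, x2=0, x3=1, x4=0, x5=0, x6=1

Branch on x1: take x1 = True.
  then x4 is forced to False.
  then x6 is forced to True.
  then x5 is forced to False.
  then x2 is forced to False.
  then x3 is forced to True.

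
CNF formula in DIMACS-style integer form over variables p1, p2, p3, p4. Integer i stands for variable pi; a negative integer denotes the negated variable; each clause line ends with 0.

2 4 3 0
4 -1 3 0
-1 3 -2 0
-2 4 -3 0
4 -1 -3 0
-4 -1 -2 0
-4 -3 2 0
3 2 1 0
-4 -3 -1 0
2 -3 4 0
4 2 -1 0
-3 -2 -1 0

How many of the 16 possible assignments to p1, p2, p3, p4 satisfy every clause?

Satisfying assignments:
  p1=0 p2=1 p3=0 p4=0
  p1=0 p2=1 p3=0 p4=1
  p1=0 p2=1 p3=1 p4=1
  p1=1 p2=0 p3=0 p4=1
Count: 4.

4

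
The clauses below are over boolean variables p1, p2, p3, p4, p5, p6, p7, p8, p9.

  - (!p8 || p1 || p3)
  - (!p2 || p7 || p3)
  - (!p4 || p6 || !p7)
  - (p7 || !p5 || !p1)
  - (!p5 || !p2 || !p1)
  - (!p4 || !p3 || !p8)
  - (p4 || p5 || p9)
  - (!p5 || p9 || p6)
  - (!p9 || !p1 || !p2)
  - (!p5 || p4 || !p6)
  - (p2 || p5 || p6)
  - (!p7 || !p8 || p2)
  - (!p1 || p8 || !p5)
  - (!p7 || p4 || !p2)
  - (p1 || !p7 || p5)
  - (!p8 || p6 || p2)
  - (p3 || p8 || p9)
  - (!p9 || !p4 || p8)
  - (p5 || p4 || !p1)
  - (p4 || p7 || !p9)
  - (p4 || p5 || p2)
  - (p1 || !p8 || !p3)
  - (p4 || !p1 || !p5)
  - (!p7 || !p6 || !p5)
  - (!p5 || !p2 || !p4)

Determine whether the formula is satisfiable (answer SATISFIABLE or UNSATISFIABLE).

SATISFIABLE

Set p1 = True and propagate.
For the remaining variables, p2 = True, p3 = True, p4 = True, p5 = False, p6 = False, p7 = False, p8 = False, p9 = False works.
Every clause has at least one true literal under this assignment.
So p1=True, p2=True, p3=True, p4=True, p5=False, p6=False, p7=False, p8=False, p9=False is a satisfying assignment.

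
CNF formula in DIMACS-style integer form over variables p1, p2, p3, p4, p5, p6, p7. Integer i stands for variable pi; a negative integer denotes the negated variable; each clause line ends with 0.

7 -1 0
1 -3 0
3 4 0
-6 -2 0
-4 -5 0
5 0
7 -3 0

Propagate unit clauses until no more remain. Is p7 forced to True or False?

True

(p5) is a unit clause: p5 = True.
From (~p5 | ~p4) and p5 = True: p4 = False.
From (p4 | p3) and p4 = False: p3 = True.
In (~p3 | p1), ~p3 is now false; p1 must hold, so p1 = True.
From (p7 | ~p1) and p1 = True: p7 = True.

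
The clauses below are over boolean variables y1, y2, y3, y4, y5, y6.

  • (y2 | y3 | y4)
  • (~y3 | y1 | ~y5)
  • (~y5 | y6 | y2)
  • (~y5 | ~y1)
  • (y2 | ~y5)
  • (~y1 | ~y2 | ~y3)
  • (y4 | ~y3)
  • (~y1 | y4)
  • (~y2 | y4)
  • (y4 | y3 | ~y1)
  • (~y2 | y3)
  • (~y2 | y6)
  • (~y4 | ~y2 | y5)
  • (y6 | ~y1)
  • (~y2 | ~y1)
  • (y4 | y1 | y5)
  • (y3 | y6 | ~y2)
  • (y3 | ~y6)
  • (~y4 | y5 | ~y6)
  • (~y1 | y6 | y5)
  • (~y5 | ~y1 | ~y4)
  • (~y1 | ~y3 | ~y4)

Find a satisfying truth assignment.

Try y1 = False.
Branch on y2: take y2 = False.
  then y5 is forced to False.
  then y4 is forced to True.
  then y6 is forced to False.
y3 is now unconstrained; take y3 = True.

y1=F  y2=F  y3=T  y4=T  y5=F  y6=F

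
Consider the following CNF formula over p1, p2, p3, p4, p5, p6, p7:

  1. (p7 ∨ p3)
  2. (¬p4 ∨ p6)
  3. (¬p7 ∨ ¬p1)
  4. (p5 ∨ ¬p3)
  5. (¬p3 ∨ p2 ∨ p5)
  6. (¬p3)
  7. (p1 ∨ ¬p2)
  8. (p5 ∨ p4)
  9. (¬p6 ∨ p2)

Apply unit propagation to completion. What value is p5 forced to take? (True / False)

True

(¬p3) is a unit clause: p3 = False.
(p7 ∨ p3) with p3 = False leaves only p7, so p7 = True.
From (¬p1 ∨ ¬p7) and p7 = True: p1 = False.
From (¬p2 ∨ p1) and p1 = False: p2 = False.
In (¬p6 ∨ p2), p2 is now false; ¬p6 must hold, so p6 = False.
(¬p4 ∨ p6) with p6 = False leaves only ¬p4, so p4 = False.
In (p4 ∨ p5), p4 is now false; p5 must hold, so p5 = True.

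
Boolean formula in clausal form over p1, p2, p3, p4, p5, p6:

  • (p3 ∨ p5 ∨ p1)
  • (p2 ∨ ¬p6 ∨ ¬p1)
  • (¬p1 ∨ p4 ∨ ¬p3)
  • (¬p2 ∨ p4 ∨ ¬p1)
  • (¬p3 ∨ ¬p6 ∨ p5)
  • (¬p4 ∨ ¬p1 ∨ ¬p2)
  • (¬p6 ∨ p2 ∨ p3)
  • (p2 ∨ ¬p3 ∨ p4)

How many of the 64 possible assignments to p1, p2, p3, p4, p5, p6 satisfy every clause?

Split on p1, then p2.
  p1=T, p2=T: a clause becomes empty — 0.
  p1=T, p2=F: p5 free; 3 ways for (p3,p4,p6) × 2^1 = 6.
  p1=F, p2=T: p4 free; 5 ways for (p3,p5,p6) × 2^1 = 10.
  p1=F, p2=F: 5 of the 16 assignments to (p3,p4,p5,p6) work.
Total: 0 + 6 + 10 + 5 = 21.

21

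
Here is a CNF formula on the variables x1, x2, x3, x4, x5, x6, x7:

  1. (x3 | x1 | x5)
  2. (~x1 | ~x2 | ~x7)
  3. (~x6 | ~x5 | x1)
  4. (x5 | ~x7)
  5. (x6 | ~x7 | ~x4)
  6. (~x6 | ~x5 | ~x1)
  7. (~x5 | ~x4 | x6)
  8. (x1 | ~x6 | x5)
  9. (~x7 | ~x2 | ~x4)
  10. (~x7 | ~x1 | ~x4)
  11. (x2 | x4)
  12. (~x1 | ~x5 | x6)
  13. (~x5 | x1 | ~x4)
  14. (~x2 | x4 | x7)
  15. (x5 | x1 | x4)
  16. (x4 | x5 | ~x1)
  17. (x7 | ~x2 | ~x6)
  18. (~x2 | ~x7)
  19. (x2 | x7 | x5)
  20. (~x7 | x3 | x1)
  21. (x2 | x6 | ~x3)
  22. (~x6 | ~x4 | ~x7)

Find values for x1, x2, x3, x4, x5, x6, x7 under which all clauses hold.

x1=T  x2=T  x3=T  x4=T  x5=F  x6=F  x7=F

Try x1 = True.
The remaining clauses are satisfied by x2 = True, x3 = True, x4 = True, x5 = False, x6 = False, x7 = False.
Every clause has at least one true literal under this assignment.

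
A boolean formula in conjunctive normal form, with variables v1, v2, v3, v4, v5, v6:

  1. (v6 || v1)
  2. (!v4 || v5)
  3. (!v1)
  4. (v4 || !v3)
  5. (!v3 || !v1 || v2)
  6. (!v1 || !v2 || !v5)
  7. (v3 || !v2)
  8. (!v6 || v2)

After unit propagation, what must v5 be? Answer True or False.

True

(!v1) stands alone — v1 = False.
In (v6 || v1), v1 is now false; v6 must hold, so v6 = True.
From (!v6 || v2) and v6 = True: v2 = True.
In (!v2 || v3), !v2 is now false; v3 must hold, so v3 = True.
From (v4 || !v3) and v3 = True: v4 = True.
(v5 || !v4): since v4 = True, the clause reduces to (v5). v5 = True.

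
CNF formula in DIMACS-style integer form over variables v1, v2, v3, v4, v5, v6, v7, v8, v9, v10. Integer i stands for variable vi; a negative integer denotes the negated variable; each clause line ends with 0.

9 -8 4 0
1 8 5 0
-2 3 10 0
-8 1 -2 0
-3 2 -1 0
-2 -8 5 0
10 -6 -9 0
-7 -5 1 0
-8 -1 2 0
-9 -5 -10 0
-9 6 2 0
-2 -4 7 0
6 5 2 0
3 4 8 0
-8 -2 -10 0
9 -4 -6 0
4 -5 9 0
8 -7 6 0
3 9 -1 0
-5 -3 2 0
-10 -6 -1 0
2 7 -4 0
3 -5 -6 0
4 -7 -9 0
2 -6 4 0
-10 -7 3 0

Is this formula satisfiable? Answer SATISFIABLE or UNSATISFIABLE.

SATISFIABLE

Set v1 = True and propagate.
Set v2 = True and propagate.
Try v3 = True.
For the remaining variables, v4 = False, v5 = True, v6 = False, v7 = False, v8 = True, v9 = True, v10 = False works.
So v1=True, v2=True, v3=True, v4=False, v5=True, v6=False, v7=False, v8=True, v9=True, v10=False is a satisfying assignment.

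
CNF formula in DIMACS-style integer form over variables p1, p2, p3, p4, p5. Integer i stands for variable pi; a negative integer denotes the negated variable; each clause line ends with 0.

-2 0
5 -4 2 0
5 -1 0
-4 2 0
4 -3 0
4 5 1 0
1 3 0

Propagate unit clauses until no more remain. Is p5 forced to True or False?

(~p2) is a unit clause: p2 = False.
(p2 \/ ~p4) with p2 = False leaves only ~p4, so p4 = False.
(p4 \/ ~p3) with p4 = False leaves only ~p3, so p3 = False.
(p3 \/ p1): since p3 = False, the clause reduces to (p1). p1 = True.
(p5 \/ ~p1): since p1 = True, the clause reduces to (p5). p5 = True.

True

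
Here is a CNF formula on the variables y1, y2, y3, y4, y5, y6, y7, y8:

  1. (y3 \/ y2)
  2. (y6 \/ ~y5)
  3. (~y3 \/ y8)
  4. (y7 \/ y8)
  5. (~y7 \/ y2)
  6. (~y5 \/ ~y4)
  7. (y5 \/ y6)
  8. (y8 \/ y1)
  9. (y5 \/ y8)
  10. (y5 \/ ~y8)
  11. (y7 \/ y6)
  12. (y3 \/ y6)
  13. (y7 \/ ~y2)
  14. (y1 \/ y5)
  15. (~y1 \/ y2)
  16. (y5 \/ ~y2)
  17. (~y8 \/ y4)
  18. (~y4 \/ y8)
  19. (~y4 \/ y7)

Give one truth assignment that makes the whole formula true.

y1 = T, y2 = T, y3 = F, y4 = F, y5 = T, y6 = T, y7 = T, y8 = F

Check each clause:
  1. (y2 \/ y3) — y2 is true.
  2. (~y5 \/ y6) — y6 is true.
  3. (y8 \/ ~y3) — ~y3 is true.
  4. (y7 \/ y8) — y7 is true.
  5. (y2 \/ ~y7) — y2 is true.
  6. (~y5 \/ ~y4) — ~y4 is true.
  7. (y6 \/ y5) — y5 is true.
  8. (y1 \/ y8) — y1 is true.
  9. (y5 \/ y8) — y5 is true.
  10. (~y8 \/ y5) — ~y8 is true.
  11. (y7 \/ y6) — y6 is true.
  12. (y6 \/ y3) — y6 is true.
  13. (~y2 \/ y7) — y7 is true.
  14. (y5 \/ y1) — y1 is true.
  15. (~y1 \/ y2) — y2 is true.
  16. (~y2 \/ y5) — y5 is true.
  17. (~y8 \/ y4) — ~y8 is true.
  18. (y8 \/ ~y4) — ~y4 is true.
  19. (y7 \/ ~y4) — ~y4 is true.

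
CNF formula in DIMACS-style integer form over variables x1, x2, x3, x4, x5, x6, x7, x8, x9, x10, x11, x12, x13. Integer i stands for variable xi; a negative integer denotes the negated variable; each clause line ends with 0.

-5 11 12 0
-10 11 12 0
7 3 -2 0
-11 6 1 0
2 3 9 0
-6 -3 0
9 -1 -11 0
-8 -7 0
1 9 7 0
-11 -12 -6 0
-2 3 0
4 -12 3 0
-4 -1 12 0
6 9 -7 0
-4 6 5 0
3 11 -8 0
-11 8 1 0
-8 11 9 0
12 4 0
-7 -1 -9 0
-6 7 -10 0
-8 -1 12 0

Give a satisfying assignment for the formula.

Pure literal: x10 appears only negated; assign x10 = False.
Try x1 = False.
Branch on x2: take x2 = True.
  then x3 is forced to True.
  then x6 is forced to False.
  then x11 is forced to False.
The remaining clauses are satisfied by x4 = False, x5 = False, x7 = False, x8 = True, x9 = True, x12 = True, x13 = False.
Check each clause:
  1. (!x5 || x12 || x11) — !x5 is true.
  2. (!x10 || x12 || x11) — x12 is true.
  3. (!x2 || x7 || x3) — x3 is true.
  4. (!x11 || x1 || x6) — !x11 is true.
  5. (x2 || x3 || x9) — x9 is true.
  6. (!x6 || !x3) — !x6 is true.
  7. (!x1 || x9 || !x11) — x9 is true.
  8. (!x8 || !x7) — !x7 is true.
  9. (x1 || x7 || x9) — x9 is true.
  10. (!x11 || !x12 || !x6) — !x6 is true.
  11. (!x2 || x3) — x3 is true.
  12. (x4 || x3 || !x12) — x3 is true.
  13. (!x4 || x12 || !x1) — !x4 is true.
  14. (x9 || !x7 || x6) — !x7 is true.
  15. (x6 || !x4 || x5) — !x4 is true.
  16. (!x8 || x3 || x11) — x3 is true.
  17. (x8 || x1 || !x11) — x8 is true.
  18. (!x8 || x9 || x11) — x9 is true.
  19. (x4 || x12) — x12 is true.
  20. (!x7 || !x9 || !x1) — !x7 is true.
  21. (!x6 || !x10 || x7) — !x6 is true.
  22. (!x8 || x12 || !x1) — x12 is true.

x1=F, x2=T, x3=T, x4=F, x5=F, x6=F, x7=F, x8=T, x9=T, x10=F, x11=F, x12=T, x13=F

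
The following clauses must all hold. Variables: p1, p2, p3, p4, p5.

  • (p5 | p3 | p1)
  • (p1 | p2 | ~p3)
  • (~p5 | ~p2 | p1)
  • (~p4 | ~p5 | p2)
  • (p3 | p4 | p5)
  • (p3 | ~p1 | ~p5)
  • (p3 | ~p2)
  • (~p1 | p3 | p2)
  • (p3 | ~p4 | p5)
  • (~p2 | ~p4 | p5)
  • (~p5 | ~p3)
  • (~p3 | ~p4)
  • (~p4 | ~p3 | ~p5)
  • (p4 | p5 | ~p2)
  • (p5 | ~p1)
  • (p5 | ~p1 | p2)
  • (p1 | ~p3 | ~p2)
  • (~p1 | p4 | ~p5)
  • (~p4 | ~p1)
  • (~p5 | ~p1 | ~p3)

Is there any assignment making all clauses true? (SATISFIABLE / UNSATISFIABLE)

Try p1 = False.
The remaining clauses are satisfied by p2 = False, p3 = False, p4 = False, p5 = True.
So p1=F, p2=F, p3=F, p4=F, p5=T is a satisfying assignment.

SATISFIABLE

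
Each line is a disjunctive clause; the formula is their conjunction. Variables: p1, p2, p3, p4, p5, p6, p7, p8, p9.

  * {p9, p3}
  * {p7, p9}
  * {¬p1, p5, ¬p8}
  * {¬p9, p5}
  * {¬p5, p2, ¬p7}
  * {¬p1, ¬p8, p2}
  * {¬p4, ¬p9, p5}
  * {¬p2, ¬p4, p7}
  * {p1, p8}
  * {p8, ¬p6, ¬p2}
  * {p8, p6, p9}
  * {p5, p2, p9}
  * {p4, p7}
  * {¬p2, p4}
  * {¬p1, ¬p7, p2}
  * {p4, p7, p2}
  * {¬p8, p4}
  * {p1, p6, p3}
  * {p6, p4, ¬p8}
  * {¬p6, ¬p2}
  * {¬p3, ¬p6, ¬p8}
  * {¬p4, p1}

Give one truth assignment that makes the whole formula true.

p1=1  p2=1  p3=1  p4=1  p5=1  p6=0  p7=1  p8=0  p9=1

Check each clause:
  1. {p3, p9} — p9 is true.
  2. {p7, p9} — p9 is true.
  3. {p5, ¬p8, ¬p1} — ¬p8 is true.
  4. {¬p9, p5} — p5 is true.
  5. {p2, ¬p7, ¬p5} — p2 is true.
  6. {p2, ¬p1, ¬p8} — ¬p8 is true.
  7. {¬p9, ¬p4, p5} — p5 is true.
  8. {¬p4, p7, ¬p2} — p7 is true.
  9. {p1, p8} — p1 is true.
  10. {¬p2, ¬p6, p8} — ¬p6 is true.
  11. {p6, p9, p8} — p9 is true.
  12. {p2, p5, p9} — p9 is true.
  13. {p4, p7} — p4 is true.
  14. {¬p2, p4} — p4 is true.
  15. {¬p7, p2, ¬p1} — p2 is true.
  16. {p2, p7, p4} — p2 is true.
  17. {p4, ¬p8} — ¬p8 is true.
  18. {p1, p3, p6} — p1 is true.
  19. {p4, ¬p8, p6} — ¬p8 is true.
  20. {¬p6, ¬p2} — ¬p6 is true.
  21. {¬p3, ¬p8, ¬p6} — ¬p8 is true.
  22. {p1, ¬p4} — p1 is true.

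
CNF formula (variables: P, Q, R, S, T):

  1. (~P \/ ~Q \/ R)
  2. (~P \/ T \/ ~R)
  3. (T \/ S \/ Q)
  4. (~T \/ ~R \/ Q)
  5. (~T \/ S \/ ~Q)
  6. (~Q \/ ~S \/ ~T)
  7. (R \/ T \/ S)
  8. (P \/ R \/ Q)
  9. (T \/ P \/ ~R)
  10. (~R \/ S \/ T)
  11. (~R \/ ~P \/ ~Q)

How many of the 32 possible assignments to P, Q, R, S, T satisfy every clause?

4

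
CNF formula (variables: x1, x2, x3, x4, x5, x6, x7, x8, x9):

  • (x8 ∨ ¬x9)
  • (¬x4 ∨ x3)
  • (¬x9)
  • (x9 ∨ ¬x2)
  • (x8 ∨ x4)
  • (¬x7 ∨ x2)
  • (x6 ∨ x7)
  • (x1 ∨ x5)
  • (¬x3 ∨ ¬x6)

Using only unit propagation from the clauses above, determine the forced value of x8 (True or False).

True

(¬x9) is a unit clause: x9 = False.
From (¬x2 ∨ x9) and x9 = False: x2 = False.
(x2 ∨ ¬x7): since x2 = False, the clause reduces to (¬x7). x7 = False.
In (x6 ∨ x7), x7 is now false; x6 must hold, so x6 = True.
(¬x3 ∨ ¬x6): since x6 = True, the clause reduces to (¬x3). x3 = False.
In (¬x4 ∨ x3), x3 is now false; ¬x4 must hold, so x4 = False.
(x4 ∨ x8) with x4 = False leaves only x8, so x8 = True.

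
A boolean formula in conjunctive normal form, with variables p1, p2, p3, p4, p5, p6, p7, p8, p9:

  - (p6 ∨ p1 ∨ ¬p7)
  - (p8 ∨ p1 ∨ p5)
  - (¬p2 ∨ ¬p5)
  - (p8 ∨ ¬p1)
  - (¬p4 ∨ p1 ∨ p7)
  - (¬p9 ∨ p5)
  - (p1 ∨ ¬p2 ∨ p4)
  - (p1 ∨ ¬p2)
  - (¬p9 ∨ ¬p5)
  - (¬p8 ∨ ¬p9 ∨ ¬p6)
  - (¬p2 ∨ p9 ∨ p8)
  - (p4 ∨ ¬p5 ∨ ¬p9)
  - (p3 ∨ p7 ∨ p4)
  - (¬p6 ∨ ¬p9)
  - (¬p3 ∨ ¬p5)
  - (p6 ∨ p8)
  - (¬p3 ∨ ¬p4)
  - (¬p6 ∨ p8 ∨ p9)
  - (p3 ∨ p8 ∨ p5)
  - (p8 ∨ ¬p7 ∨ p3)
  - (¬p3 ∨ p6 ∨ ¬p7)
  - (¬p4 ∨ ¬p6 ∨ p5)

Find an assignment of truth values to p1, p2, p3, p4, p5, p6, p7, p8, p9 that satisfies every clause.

p2 occurs only negated in the remaining clauses — set p2 = False.
Try p1 = True.
  then p8 is forced to True.
The remaining clauses are satisfied by p3 = False, p4 = False, p5 = False, p6 = True, p7 = True, p9 = False.
Every clause has at least one true literal under this assignment.

p1=True, p2=False, p3=False, p4=False, p5=False, p6=True, p7=True, p8=True, p9=False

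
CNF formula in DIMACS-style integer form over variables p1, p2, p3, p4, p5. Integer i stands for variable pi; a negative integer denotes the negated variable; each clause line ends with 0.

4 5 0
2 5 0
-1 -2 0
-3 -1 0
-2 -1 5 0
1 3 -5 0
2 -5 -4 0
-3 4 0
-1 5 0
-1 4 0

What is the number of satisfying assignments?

3

The models are:
  p1=0 p2=1 p3=0 p4=1 p5=0
  p1=0 p2=1 p3=1 p4=1 p5=0
  p1=0 p2=1 p3=1 p4=1 p5=1
Count: 3.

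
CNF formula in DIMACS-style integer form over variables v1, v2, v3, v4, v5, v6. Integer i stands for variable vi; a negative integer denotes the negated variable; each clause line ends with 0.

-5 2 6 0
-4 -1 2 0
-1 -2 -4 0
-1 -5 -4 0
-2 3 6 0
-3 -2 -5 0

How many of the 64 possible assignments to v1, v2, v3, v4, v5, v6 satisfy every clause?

Split on v2, then v1.
  v2=T, v1=T: remaining (v3,v4,v5,v6) ∈ {(F,F,F,T); (F,F,T,T); (T,F,F,F); (T,F,F,T)} — 4.
  v2=T, v1=F: v4 free; 4 ways for (v3,v5,v6) × 2^1 = 8.
  v2=F, v1=T: v3 free; 3 ways for (v4,v5,v6) × 2^1 = 6.
  v2=F, v1=F: v3, v4 free; 3 ways for (v5,v6) × 2^2 = 12.
Total: 4 + 8 + 6 + 12 = 30.

30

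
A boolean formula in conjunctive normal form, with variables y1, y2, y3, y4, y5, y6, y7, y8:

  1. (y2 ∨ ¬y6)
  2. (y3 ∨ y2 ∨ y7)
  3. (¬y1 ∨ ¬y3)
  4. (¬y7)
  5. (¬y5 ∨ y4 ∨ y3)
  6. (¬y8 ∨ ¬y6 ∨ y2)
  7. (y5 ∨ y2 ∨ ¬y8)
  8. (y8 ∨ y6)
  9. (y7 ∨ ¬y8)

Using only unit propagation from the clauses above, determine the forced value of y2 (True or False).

Unit clause (¬y7) sets y7 = False.
From (¬y8 ∨ y7) and y7 = False: y8 = False.
(y8 ∨ y6) with y8 = False leaves only y6, so y6 = True.
(¬y6 ∨ y2): since y6 = True, the clause reduces to (y2). y2 = True.

True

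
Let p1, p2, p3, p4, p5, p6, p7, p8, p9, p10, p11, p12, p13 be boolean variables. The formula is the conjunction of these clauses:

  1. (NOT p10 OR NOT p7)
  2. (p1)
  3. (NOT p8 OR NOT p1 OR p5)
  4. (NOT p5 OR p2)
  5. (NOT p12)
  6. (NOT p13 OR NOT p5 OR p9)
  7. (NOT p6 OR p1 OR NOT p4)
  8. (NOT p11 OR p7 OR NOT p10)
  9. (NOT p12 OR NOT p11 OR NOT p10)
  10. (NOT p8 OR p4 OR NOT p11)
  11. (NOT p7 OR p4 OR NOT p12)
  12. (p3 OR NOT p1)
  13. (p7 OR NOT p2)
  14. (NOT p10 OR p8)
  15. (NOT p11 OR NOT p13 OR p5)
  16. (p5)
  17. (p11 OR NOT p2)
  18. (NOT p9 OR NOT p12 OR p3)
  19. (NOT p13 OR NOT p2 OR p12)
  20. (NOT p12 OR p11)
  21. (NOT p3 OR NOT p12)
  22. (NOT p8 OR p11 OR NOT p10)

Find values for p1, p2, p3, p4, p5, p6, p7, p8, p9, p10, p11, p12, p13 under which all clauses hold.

p1=T, p2=T, p3=T, p4=T, p5=T, p6=T, p7=T, p8=T, p9=F, p10=F, p11=T, p12=F, p13=F

(p1) is a unit clause, so p1 = True.
(NOT p12) is a unit clause, so p12 = False.
The clause (p3) is unit: p3 must be True.
Unit propagation: (p5) forces p5 = True.
The clause (p2) is unit: p2 must be True.
(p7) is a unit clause, so p7 = True.
The clause (NOT p10) is unit: p10 must be False.
Unit propagation: (p11) forces p11 = True.
(NOT p13) is a unit clause, so p13 = False.
p4 occurs only positively in the remaining clauses — set p4 = True.
p6, p8, p9 are now unconstrained; take p6 = True, p8 = True, p9 = False.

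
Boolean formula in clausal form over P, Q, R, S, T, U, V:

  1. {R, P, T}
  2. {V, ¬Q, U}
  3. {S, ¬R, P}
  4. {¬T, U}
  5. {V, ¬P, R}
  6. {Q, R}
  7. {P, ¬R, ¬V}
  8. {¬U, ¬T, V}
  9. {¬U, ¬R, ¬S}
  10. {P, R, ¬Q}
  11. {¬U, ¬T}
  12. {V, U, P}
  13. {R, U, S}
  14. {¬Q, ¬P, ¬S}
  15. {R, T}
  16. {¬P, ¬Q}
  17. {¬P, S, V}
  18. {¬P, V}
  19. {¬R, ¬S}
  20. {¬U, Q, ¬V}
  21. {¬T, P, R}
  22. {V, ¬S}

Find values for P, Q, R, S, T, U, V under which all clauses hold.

P=True, Q=False, R=True, S=False, T=False, U=False, V=True

Check each clause:
  1. {P, T, R} — P is true.
  2. {¬Q, V, U} — V is true.
  3. {¬R, S, P} — P is true.
  4. {U, ¬T} — ¬T is true.
  5. {V, ¬P, R} — R is true.
  6. {R, Q} — R is true.
  7. {¬R, P, ¬V} — P is true.
  8. {¬T, V, ¬U} — ¬U is true.
  9. {¬S, ¬R, ¬U} — ¬U is true.
  10. {R, ¬Q, P} — P is true.
  11. {¬T, ¬U} — ¬U is true.
  12. {V, U, P} — P is true.
  13. {S, U, R} — R is true.
  14. {¬P, ¬S, ¬Q} — ¬S is true.
  15. {R, T} — R is true.
  16. {¬Q, ¬P} — ¬Q is true.
  17. {V, S, ¬P} — V is true.
  18. {¬P, V} — V is true.
  19. {¬R, ¬S} — ¬S is true.
  20. {¬V, ¬U, Q} — ¬U is true.
  21. {P, ¬T, R} — R is true.
  22. {V, ¬S} — ¬S is true.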